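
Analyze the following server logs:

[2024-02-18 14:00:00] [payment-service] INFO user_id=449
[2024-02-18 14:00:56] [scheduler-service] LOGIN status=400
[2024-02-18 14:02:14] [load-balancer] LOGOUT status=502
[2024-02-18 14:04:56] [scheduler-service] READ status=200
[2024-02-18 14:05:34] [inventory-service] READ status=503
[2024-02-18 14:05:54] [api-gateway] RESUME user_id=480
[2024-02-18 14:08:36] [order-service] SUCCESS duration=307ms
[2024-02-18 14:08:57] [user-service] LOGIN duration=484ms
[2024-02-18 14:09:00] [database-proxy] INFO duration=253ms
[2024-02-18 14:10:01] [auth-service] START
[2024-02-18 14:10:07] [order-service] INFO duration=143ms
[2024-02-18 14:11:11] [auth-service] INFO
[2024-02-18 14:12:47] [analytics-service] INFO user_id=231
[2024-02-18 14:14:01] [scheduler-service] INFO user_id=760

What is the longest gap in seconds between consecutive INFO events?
540

To find the longest gap:

1. Extract all INFO events in chronological order
2. Calculate time differences between consecutive events
3. Find the maximum difference
4. Longest gap: 540 seconds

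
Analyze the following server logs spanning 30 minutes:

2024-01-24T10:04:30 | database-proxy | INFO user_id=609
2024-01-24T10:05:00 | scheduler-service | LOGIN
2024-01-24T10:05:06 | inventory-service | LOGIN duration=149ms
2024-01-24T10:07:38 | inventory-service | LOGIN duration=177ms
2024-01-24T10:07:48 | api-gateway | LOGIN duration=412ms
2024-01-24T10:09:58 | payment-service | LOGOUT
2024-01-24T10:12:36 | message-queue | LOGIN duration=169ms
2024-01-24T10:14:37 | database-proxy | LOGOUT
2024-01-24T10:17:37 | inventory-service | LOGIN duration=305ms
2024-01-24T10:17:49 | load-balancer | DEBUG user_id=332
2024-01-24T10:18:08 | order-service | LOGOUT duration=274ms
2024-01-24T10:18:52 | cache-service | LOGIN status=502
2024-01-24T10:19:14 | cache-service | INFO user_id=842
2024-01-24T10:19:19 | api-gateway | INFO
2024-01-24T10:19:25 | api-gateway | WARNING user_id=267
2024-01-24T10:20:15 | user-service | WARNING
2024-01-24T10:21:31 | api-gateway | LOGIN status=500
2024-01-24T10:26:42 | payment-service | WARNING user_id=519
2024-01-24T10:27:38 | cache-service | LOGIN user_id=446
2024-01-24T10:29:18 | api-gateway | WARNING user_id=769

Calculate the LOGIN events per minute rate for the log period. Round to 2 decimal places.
0.3

To calculate the rate:

1. Count total LOGIN events: 9
2. Total time period: 30 minutes
3. Rate = 9 / 30 = 0.3 events per minute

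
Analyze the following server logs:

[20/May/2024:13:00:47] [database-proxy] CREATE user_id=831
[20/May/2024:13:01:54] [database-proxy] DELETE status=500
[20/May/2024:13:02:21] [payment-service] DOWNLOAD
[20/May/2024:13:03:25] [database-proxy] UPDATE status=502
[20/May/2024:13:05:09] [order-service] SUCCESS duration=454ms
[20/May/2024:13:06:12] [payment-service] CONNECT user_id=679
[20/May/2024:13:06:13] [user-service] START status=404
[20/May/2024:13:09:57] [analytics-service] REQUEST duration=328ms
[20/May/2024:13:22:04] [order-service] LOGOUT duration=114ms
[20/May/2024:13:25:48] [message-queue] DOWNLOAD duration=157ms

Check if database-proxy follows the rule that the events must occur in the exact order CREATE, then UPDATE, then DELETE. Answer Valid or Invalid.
Invalid

To validate ordering:

1. Required order: CREATE → UPDATE → DELETE
2. Rule: the events must occur in the exact order CREATE, then UPDATE, then DELETE
3. Check actual order of events for database-proxy
4. Result: Invalid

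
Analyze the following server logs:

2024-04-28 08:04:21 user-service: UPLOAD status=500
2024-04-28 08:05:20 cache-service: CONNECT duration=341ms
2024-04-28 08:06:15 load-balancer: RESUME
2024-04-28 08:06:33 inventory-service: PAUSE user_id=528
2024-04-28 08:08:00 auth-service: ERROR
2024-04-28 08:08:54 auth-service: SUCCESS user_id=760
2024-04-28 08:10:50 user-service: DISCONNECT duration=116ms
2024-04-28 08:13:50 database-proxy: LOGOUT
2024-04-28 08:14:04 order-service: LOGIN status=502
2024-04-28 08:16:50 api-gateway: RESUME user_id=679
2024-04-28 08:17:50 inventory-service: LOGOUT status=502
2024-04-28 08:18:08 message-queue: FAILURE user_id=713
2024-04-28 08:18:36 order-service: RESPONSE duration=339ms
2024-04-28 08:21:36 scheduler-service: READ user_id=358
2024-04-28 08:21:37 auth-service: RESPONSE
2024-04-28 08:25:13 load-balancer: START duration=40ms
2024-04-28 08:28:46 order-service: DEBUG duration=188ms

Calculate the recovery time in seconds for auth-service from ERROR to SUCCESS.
54

To calculate recovery time:

1. Find ERROR event for auth-service: 2024-04-28 08:08:00
2. Find next SUCCESS event for auth-service: 2024-04-28 08:08:54
3. Recovery time: 2024-04-28 08:08:54 - 2024-04-28 08:08:00 = 54 seconds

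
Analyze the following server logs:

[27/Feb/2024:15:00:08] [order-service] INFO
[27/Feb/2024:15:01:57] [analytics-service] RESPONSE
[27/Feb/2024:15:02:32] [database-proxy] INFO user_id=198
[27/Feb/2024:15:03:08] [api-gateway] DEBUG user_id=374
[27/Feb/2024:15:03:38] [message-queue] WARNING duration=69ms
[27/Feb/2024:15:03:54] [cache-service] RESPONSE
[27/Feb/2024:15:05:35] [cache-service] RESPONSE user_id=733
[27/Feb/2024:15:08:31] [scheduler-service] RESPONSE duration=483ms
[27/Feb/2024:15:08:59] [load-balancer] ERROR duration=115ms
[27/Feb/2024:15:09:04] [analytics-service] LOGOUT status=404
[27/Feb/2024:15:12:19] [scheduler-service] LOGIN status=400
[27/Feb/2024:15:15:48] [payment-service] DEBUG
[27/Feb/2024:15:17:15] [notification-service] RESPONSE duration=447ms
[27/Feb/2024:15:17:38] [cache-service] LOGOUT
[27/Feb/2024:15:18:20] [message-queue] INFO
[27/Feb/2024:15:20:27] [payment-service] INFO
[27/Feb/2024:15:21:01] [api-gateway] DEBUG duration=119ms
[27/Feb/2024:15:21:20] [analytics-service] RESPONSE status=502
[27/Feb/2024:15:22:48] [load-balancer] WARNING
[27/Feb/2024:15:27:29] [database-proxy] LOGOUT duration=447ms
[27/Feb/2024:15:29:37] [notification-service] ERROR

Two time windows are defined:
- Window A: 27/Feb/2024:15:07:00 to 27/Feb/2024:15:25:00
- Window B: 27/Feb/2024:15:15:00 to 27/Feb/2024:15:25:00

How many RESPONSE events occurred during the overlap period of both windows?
2

To find overlap events:

1. Window A: 27/Feb/2024:15:07:00 to 27/Feb/2024:15:25:00
2. Window B: 27/Feb/2024:15:15:00 to 27/Feb/2024:15:25:00
3. Overlap period: 27/Feb/2024:15:15:00 to 27/Feb/2024:15:25:00
4. Count RESPONSE events in overlap: 2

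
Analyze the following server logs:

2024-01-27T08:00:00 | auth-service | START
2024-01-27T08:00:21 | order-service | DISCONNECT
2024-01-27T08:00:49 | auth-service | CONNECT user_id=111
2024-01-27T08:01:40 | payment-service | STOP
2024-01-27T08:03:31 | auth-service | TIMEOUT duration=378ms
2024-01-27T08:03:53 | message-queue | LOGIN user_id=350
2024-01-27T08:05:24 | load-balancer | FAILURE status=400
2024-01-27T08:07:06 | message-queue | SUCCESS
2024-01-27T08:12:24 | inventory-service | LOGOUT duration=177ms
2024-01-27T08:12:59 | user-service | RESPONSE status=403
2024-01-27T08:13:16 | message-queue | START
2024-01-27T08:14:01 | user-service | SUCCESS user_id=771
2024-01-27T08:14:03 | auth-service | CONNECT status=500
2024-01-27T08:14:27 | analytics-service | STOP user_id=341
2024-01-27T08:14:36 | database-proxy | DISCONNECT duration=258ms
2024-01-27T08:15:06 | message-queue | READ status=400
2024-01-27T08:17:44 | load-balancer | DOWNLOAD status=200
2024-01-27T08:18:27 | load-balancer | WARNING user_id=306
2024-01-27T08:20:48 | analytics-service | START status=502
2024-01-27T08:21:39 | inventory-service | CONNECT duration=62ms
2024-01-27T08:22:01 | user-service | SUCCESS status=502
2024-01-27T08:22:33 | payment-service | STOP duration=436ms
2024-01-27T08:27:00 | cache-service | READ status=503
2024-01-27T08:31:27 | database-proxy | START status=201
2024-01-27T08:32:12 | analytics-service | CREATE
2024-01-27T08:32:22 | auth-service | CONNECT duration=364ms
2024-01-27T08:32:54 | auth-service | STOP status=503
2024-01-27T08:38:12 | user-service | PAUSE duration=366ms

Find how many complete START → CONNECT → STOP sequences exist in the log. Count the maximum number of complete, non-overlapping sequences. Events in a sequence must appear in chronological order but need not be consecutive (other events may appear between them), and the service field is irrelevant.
4

To count sequences:

1. Look for pattern: START → CONNECT → STOP
2. Greedily scan the log in chronological order, matching each sequence element in turn (ignoring service)
3. Each time the full pattern completes, increment the count and restart matching from the next event
4. Complete non-overlapping sequences found: 4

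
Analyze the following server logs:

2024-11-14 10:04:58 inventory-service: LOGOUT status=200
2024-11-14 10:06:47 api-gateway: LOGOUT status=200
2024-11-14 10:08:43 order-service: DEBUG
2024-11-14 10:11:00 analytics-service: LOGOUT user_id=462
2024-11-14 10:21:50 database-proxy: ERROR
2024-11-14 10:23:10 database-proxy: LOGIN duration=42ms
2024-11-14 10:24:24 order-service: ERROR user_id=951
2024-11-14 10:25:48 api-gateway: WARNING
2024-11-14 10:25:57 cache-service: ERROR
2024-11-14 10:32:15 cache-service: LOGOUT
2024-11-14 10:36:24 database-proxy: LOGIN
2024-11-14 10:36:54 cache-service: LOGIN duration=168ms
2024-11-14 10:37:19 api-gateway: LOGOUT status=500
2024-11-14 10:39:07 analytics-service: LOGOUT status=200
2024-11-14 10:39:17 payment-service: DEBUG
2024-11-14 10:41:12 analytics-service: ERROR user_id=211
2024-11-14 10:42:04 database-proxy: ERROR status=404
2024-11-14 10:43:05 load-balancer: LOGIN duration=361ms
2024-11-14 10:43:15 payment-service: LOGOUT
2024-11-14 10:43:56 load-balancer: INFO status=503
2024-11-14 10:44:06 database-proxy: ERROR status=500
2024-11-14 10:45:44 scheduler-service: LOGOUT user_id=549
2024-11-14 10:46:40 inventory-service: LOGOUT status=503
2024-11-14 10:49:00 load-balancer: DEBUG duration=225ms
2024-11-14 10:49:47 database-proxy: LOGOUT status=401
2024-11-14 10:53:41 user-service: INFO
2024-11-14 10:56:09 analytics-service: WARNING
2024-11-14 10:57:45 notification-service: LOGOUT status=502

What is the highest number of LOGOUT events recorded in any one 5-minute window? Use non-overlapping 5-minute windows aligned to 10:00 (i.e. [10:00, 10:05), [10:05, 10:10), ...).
3

To find the burst window:

1. Divide the log period into non-overlapping 5-minute windows starting at 10:00
2. Count LOGOUT events in each window
3. Find the window with maximum count
4. Maximum events in a window: 3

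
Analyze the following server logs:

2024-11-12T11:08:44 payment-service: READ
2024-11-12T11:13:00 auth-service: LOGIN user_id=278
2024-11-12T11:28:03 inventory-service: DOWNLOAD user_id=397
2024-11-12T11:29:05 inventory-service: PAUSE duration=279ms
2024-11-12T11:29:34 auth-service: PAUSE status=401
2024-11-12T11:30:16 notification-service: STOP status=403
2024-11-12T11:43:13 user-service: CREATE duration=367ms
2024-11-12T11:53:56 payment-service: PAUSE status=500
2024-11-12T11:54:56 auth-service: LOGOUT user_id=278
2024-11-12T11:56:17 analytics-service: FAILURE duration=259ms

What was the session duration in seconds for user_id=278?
2516

To calculate session duration:

1. Find LOGIN event for user_id=278: 2024-11-12T11:13:00
2. Find LOGOUT event for user_id=278: 2024-11-12T11:54:56
3. Session duration: 2024-11-12T11:54:56 - 2024-11-12T11:13:00 = 2516 seconds (41 minutes)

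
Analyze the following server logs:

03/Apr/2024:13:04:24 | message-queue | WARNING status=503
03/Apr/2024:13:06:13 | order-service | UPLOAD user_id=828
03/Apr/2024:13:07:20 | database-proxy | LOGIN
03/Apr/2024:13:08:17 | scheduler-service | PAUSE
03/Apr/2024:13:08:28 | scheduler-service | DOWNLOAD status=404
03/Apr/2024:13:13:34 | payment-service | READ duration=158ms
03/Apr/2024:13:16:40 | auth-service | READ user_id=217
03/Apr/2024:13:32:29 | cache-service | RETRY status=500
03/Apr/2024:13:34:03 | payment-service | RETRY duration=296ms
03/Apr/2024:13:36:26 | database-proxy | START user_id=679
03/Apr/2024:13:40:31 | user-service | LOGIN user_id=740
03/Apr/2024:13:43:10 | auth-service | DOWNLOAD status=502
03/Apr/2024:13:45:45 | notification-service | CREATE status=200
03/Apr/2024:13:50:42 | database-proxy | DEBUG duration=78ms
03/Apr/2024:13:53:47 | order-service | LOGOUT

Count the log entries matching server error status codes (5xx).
3

To find matching entries:

1. Pattern to match: server error status codes (5xx)
2. Scan each log entry for the pattern
3. Count matches: 3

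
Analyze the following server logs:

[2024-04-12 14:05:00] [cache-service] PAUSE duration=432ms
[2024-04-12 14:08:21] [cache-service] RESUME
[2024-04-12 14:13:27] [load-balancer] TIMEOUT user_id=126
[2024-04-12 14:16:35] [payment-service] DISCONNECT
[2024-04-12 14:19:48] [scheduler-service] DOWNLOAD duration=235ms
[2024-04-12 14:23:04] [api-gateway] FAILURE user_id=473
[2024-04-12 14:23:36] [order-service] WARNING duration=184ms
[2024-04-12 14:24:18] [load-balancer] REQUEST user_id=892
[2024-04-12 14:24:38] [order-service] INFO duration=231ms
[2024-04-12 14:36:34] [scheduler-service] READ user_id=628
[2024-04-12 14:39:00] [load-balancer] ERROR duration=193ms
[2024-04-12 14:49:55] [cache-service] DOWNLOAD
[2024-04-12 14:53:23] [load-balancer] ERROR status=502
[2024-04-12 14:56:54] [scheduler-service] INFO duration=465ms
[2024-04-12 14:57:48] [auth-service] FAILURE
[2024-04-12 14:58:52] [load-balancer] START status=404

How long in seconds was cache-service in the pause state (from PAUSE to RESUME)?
201

To calculate state duration:

1. Find PAUSE event for cache-service: 2024-04-12 14:05:00
2. Find RESUME event for cache-service: 2024-04-12 14:08:21
3. Calculate duration: 2024-04-12 14:08:21 - 2024-04-12 14:05:00 = 201 seconds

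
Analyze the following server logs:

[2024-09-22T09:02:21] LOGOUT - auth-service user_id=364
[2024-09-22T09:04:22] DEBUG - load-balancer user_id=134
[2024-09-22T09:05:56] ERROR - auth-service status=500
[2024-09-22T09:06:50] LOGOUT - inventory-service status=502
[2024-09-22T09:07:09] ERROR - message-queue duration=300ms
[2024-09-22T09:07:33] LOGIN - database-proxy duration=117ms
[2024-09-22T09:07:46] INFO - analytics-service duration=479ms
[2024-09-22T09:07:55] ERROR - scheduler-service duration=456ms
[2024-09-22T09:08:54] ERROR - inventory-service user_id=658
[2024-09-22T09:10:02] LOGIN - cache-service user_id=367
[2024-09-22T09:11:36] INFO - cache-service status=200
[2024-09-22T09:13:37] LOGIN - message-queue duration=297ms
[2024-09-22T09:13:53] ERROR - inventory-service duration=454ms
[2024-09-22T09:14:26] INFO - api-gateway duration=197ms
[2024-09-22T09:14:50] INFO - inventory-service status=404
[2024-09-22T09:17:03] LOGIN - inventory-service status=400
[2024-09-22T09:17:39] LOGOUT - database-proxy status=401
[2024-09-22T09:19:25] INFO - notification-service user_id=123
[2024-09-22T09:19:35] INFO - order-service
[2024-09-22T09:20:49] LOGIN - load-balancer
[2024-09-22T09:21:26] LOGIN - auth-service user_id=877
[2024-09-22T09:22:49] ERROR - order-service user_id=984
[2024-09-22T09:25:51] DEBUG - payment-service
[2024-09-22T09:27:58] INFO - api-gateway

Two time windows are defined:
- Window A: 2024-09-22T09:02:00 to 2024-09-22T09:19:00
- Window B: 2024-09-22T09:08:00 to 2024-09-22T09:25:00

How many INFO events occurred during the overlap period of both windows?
3

To find overlap events:

1. Window A: 2024-09-22T09:02:00 to 2024-09-22T09:19:00
2. Window B: 2024-09-22T09:08:00 to 2024-09-22T09:25:00
3. Overlap period: 2024-09-22T09:08:00 to 2024-09-22T09:19:00
4. Count INFO events in overlap: 3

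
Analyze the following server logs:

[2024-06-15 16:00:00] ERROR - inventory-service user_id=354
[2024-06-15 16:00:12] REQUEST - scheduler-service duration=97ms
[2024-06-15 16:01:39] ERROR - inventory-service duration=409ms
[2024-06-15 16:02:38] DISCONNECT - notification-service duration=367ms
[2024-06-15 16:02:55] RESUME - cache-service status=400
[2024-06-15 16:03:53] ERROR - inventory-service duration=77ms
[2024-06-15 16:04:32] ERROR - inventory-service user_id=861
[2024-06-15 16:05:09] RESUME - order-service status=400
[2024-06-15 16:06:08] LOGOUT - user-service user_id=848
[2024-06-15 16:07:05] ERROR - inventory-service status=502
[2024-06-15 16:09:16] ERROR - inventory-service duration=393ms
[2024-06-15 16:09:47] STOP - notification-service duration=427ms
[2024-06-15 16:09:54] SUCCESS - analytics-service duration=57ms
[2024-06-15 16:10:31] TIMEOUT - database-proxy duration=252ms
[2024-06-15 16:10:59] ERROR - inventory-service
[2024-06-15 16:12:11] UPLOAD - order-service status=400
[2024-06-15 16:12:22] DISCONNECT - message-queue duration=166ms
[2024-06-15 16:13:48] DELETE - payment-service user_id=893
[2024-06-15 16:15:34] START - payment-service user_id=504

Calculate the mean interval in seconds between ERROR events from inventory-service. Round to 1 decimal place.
109.8

To calculate average interval:

1. Find all ERROR events for inventory-service in order
2. Calculate time gaps between consecutive events
3. Compute mean of gaps: 659 / 6 = 109.8 seconds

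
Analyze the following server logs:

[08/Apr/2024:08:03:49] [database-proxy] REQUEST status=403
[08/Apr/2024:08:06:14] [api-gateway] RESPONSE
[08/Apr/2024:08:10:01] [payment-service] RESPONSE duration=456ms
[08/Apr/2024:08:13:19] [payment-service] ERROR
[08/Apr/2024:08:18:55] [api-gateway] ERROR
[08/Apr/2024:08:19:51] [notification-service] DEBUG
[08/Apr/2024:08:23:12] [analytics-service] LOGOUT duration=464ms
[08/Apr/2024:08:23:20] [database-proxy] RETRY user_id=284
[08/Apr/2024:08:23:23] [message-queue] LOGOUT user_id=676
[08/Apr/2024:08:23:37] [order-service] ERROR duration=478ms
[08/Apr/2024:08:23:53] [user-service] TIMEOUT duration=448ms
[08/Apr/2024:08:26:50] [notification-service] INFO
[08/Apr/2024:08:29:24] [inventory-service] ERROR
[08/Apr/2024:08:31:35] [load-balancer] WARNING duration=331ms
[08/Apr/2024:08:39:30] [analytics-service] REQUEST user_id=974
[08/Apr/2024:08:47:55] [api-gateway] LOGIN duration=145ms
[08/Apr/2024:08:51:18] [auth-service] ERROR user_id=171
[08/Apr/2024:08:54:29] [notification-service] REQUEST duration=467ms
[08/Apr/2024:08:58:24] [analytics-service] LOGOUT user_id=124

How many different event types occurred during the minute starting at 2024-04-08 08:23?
4

To count unique event types:

1. Filter events in the minute starting at 2024-04-08 08:23
2. Extract event types from matching entries
3. Count unique types: 4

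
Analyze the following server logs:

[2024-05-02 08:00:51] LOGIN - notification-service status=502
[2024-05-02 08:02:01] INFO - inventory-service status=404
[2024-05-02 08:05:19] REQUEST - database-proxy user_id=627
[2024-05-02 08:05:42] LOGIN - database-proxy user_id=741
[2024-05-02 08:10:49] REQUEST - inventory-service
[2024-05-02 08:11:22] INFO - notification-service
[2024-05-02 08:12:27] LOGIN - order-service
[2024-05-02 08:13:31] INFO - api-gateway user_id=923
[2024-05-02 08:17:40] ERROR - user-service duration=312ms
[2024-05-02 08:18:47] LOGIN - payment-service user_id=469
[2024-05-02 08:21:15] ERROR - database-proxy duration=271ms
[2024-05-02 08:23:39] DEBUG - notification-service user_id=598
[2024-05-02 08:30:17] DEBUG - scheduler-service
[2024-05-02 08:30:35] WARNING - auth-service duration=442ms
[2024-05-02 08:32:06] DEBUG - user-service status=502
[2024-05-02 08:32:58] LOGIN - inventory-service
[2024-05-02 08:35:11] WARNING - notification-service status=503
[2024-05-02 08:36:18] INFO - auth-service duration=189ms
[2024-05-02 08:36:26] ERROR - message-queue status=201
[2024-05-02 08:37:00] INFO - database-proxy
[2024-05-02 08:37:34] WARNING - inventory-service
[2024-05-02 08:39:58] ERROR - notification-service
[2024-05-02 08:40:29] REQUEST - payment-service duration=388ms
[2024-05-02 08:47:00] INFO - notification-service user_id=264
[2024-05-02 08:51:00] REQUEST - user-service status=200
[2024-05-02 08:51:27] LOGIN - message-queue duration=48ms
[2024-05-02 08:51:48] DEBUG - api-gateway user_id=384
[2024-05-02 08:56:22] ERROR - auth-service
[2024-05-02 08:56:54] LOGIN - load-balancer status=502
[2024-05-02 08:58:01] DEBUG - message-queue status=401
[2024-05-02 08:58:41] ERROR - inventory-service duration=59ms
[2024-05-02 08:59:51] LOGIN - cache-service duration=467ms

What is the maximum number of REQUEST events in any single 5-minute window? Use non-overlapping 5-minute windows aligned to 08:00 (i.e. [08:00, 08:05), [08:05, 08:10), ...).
1

To find the burst window:

1. Divide the log period into non-overlapping 5-minute windows starting at 08:00
2. Count REQUEST events in each window
3. Find the window with maximum count
4. Maximum events in a window: 1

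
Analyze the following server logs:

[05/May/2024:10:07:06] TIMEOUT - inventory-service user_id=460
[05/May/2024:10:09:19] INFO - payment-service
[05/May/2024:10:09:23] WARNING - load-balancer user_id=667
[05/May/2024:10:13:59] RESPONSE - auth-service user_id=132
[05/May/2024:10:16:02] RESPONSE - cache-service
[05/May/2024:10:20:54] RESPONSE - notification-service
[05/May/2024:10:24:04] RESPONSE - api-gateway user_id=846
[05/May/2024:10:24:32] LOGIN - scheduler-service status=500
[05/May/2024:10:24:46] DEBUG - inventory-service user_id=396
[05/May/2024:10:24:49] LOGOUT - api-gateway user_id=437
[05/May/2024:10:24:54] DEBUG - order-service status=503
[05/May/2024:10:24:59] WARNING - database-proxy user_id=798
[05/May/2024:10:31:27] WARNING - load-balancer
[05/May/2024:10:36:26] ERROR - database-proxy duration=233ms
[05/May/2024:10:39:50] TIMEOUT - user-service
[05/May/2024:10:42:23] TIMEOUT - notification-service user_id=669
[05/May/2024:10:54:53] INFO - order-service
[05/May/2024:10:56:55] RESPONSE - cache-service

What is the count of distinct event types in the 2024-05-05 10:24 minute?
5

To count unique event types:

1. Filter events in the minute starting at 2024-05-05 10:24
2. Extract event types from matching entries
3. Count unique types: 5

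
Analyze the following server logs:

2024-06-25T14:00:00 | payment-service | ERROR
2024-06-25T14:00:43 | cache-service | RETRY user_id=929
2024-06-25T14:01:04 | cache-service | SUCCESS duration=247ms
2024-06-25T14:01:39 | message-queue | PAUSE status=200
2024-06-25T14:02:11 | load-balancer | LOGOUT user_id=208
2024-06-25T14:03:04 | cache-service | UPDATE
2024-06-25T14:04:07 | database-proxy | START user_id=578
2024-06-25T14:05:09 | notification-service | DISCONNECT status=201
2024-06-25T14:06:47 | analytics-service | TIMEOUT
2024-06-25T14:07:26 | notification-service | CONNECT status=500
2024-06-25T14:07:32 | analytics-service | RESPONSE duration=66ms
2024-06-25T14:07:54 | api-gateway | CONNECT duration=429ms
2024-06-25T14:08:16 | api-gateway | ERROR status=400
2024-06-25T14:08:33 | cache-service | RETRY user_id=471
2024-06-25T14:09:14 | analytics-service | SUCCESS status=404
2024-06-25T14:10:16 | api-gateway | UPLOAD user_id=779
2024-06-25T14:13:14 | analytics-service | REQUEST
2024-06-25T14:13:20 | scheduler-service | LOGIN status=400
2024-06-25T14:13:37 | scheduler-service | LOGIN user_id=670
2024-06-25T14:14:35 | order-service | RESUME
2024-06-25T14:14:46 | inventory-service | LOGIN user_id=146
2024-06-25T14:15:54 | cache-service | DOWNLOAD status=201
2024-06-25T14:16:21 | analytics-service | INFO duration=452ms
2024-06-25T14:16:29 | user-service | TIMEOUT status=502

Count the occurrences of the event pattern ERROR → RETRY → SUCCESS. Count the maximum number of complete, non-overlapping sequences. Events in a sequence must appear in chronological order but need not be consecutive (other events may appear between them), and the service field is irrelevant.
2

To count sequences:

1. Look for pattern: ERROR → RETRY → SUCCESS
2. Greedily scan the log in chronological order, matching each sequence element in turn (ignoring service)
3. Each time the full pattern completes, increment the count and restart matching from the next event
4. Complete non-overlapping sequences found: 2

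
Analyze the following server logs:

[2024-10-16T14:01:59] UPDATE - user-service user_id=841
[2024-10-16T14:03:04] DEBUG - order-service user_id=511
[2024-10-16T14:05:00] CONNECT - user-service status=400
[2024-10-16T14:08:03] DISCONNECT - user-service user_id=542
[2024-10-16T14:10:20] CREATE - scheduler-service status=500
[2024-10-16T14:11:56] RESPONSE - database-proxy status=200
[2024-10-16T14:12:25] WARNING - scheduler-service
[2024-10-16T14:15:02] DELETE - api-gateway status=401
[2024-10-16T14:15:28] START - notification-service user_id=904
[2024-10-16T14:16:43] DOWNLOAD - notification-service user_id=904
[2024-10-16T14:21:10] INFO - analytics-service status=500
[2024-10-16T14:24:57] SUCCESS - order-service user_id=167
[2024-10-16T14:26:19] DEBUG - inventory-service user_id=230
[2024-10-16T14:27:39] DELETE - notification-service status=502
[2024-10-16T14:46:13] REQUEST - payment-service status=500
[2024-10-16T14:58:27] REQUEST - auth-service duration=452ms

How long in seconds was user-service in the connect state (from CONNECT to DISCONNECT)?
183

To calculate state duration:

1. Find CONNECT event for user-service: 2024-10-16T14:05:00
2. Find DISCONNECT event for user-service: 2024-10-16T14:08:03
3. Calculate duration: 2024-10-16T14:08:03 - 2024-10-16T14:05:00 = 183 seconds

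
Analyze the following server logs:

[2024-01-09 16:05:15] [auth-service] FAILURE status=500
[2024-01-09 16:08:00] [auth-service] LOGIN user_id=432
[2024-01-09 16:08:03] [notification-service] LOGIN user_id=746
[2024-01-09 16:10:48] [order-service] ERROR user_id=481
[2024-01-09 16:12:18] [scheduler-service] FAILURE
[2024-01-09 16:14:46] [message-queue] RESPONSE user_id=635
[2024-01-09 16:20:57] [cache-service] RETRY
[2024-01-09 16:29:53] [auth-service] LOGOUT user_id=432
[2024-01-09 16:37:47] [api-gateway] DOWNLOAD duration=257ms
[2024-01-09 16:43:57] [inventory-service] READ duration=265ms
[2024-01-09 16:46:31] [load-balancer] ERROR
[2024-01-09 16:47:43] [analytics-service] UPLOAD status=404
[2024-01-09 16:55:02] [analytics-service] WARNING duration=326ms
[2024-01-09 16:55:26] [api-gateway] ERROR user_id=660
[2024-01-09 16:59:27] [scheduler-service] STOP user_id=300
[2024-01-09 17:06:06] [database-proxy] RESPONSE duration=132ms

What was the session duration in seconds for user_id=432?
1313

To calculate session duration:

1. Find LOGIN event for user_id=432: 2024-01-09 16:08:00
2. Find LOGOUT event for user_id=432: 2024-01-09 16:29:53
3. Session duration: 2024-01-09 16:29:53 - 2024-01-09 16:08:00 = 1313 seconds (21 minutes)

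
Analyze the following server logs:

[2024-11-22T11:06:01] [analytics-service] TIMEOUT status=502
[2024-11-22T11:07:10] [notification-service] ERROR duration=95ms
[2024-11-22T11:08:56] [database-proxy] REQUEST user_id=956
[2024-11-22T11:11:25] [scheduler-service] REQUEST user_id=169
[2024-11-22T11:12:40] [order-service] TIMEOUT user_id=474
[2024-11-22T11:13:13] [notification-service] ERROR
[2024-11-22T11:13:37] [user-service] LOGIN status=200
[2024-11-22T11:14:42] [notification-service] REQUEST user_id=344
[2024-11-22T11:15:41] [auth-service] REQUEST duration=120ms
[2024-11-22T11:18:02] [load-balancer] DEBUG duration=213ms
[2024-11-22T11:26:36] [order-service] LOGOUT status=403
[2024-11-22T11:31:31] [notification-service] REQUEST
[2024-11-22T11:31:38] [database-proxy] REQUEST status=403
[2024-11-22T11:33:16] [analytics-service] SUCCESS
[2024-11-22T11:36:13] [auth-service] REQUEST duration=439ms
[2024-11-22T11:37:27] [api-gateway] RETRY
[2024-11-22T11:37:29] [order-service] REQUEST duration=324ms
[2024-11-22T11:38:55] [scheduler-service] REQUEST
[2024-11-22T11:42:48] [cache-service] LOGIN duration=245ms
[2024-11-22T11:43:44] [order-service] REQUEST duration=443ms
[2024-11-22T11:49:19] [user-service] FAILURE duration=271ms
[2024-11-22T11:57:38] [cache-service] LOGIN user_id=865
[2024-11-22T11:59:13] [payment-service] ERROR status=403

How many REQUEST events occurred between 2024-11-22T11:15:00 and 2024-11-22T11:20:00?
1

To count events in the time window:

1. Window boundaries: 2024-11-22T11:15:00 to 2024-11-22T11:20:00
2. Filter for REQUEST events within this window
3. Count matching events: 1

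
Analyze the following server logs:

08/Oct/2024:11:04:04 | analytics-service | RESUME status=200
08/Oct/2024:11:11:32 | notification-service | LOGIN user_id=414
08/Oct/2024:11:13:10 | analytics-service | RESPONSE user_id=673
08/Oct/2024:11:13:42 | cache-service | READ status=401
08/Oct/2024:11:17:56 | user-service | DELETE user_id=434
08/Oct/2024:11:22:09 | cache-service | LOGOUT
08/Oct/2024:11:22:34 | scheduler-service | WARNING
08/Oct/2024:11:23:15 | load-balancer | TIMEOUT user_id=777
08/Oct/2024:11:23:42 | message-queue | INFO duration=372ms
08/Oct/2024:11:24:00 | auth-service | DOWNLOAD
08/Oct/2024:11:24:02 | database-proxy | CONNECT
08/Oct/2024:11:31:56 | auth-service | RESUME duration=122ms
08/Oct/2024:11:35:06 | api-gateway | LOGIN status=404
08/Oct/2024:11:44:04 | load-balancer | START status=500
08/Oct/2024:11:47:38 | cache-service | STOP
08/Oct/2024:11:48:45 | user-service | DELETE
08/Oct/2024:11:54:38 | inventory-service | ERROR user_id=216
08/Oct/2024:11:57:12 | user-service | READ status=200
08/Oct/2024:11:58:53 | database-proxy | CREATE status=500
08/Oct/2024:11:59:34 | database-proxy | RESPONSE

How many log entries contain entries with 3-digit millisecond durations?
2

To find matching entries:

1. Pattern to match: entries with 3-digit millisecond durations
2. Scan each log entry for the pattern
3. Count matches: 2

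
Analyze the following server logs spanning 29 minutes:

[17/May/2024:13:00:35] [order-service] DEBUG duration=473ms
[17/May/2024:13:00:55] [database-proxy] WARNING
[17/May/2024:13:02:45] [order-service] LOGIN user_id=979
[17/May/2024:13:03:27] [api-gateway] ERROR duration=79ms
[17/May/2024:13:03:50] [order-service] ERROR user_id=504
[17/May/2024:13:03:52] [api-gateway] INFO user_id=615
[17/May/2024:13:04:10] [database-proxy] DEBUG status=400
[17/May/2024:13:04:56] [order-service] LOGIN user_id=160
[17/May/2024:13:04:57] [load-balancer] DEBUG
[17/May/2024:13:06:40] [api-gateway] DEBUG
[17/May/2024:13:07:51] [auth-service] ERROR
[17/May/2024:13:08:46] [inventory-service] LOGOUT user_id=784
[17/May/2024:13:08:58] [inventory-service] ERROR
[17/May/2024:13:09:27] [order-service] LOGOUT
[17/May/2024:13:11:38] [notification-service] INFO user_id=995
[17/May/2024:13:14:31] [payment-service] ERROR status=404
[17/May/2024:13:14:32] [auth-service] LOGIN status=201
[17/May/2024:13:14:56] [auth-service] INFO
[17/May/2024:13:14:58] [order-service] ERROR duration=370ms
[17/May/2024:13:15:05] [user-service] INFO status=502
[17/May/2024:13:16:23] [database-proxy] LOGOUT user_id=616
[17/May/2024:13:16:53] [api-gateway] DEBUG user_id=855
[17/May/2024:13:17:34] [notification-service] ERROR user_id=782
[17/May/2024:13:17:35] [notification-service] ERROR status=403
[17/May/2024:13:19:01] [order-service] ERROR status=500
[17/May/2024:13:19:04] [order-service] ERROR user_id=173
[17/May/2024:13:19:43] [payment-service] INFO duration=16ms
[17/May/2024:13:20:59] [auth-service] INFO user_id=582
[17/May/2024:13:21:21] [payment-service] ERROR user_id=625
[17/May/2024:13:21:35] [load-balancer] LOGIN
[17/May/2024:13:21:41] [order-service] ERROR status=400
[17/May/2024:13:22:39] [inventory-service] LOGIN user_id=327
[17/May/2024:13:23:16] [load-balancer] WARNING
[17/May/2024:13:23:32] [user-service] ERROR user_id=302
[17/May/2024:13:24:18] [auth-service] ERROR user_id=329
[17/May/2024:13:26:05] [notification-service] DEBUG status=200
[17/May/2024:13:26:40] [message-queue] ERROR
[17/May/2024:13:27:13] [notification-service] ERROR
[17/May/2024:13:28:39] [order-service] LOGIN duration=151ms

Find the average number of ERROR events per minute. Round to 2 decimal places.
0.55

To calculate the rate:

1. Count total ERROR events: 16
2. Total time period: 29 minutes
3. Rate = 16 / 29 = 0.55 events per minute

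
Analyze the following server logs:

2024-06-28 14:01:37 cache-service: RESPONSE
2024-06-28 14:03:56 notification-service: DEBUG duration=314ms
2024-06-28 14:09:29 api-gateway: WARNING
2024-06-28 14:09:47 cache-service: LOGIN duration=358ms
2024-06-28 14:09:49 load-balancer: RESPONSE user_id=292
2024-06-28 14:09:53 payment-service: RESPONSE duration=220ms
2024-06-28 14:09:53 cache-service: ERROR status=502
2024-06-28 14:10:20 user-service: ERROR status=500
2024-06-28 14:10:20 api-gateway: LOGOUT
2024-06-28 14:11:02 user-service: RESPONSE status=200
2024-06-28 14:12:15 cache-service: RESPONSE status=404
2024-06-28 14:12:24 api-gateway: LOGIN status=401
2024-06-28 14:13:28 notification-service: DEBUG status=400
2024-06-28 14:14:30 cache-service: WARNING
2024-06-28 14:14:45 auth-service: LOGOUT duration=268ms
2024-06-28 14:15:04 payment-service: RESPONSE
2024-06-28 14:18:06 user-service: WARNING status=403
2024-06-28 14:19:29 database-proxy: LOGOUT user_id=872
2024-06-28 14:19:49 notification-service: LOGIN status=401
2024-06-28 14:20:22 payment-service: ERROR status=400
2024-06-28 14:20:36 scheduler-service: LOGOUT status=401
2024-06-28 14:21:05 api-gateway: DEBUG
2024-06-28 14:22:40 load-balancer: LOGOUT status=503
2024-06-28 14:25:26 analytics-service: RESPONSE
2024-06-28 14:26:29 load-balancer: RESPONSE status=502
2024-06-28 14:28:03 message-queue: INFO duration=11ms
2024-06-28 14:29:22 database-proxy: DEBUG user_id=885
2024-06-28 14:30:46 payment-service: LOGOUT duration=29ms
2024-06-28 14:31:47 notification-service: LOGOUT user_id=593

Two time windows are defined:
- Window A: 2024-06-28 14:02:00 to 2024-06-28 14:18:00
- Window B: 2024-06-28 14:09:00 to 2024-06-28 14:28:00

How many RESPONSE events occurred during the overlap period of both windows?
5

To find overlap events:

1. Window A: 2024-06-28 14:02:00 to 2024-06-28 14:18:00
2. Window B: 2024-06-28 14:09:00 to 2024-06-28 14:28:00
3. Overlap period: 2024-06-28 14:09:00 to 2024-06-28 14:18:00
4. Count RESPONSE events in overlap: 5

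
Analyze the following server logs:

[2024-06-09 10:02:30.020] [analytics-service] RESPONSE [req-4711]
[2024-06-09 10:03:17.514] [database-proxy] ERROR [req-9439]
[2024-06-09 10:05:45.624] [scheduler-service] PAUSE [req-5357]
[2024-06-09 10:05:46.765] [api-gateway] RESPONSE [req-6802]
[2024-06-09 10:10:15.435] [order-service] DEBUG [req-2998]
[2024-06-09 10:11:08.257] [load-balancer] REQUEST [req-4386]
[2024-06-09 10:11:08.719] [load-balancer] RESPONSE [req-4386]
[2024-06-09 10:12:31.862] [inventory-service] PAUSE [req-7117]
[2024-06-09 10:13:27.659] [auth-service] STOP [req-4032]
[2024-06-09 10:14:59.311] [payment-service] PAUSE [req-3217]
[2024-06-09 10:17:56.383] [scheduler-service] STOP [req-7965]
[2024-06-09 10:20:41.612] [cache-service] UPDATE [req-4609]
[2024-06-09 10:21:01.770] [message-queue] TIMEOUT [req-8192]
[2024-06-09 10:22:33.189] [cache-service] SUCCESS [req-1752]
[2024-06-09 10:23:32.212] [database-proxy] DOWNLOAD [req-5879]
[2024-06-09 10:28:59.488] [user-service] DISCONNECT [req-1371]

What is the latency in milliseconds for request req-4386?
462

To calculate latency:

1. Find REQUEST with id req-4386: 2024-06-09 10:11:08.257
2. Find RESPONSE with id req-4386: 2024-06-09 10:11:08.719
3. Latency: 2024-06-09 10:11:08.719 - 2024-06-09 10:11:08.257 = 462ms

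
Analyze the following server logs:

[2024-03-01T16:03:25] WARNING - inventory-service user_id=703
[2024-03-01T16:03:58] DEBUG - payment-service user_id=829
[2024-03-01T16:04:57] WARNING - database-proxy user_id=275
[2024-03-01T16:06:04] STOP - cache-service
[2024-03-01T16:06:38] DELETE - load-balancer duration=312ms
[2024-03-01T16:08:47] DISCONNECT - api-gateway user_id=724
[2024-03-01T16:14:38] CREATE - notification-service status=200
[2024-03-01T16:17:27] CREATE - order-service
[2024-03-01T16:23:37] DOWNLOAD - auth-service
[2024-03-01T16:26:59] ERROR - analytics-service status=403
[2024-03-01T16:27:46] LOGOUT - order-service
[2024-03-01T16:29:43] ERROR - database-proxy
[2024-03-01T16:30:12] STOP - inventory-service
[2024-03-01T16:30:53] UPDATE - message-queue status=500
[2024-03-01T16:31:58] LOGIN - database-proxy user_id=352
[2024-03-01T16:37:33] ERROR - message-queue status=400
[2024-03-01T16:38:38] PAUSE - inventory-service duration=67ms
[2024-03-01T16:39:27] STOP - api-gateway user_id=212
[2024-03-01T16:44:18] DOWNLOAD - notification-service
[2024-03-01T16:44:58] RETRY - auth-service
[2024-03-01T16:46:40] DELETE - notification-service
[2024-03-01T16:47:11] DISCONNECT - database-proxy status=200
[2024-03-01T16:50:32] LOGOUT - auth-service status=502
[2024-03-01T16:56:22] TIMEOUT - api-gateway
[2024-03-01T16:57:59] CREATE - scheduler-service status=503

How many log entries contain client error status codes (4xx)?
2

To find matching entries:

1. Pattern to match: client error status codes (4xx)
2. Scan each log entry for the pattern
3. Count matches: 2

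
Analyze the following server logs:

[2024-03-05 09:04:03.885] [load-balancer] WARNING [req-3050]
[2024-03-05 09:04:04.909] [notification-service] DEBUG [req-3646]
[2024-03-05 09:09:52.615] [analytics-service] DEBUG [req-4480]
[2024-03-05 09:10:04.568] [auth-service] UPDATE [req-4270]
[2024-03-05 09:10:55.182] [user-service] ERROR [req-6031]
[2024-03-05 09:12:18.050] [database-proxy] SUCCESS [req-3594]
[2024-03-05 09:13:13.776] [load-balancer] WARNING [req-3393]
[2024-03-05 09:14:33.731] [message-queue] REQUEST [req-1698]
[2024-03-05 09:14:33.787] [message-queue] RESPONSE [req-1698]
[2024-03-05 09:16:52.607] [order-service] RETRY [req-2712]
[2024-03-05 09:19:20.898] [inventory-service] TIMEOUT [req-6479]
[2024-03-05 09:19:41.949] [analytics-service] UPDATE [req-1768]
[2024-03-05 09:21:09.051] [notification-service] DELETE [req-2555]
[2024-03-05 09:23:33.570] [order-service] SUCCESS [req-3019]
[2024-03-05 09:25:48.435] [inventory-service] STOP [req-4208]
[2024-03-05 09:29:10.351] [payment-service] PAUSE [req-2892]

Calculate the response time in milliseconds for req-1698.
56

To calculate latency:

1. Find REQUEST with id req-1698: 2024-03-05 09:14:33.731
2. Find RESPONSE with id req-1698: 2024-03-05 09:14:33.787
3. Latency: 2024-03-05 09:14:33.787 - 2024-03-05 09:14:33.731 = 56ms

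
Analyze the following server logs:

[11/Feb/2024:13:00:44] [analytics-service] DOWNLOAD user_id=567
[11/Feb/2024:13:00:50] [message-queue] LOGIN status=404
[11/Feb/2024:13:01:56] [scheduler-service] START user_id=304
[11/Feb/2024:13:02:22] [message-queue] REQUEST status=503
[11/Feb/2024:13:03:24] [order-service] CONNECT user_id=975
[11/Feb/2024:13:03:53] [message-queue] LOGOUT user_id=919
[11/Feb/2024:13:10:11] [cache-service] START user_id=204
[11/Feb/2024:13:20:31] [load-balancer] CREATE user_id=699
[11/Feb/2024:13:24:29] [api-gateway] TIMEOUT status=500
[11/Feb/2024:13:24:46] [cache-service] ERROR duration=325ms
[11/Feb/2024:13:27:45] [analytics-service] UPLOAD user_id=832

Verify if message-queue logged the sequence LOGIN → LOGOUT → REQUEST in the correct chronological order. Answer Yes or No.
No

To verify sequence order:

1. Find all events in sequence LOGIN → LOGOUT → REQUEST for message-queue
2. Extract their timestamps
3. Check if timestamps are in ascending order
4. Result: No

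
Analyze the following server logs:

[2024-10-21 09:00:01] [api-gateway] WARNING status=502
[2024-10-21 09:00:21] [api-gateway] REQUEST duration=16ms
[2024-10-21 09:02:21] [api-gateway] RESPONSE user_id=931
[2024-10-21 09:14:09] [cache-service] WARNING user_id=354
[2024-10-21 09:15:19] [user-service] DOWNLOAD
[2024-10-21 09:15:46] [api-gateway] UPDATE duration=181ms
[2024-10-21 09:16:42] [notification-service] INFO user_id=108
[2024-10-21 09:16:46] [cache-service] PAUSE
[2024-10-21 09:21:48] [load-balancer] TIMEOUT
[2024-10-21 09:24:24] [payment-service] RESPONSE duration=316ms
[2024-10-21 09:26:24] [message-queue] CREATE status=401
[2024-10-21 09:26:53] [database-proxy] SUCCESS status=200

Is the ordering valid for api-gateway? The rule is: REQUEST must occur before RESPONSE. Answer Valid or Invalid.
Valid

To validate ordering:

1. Required order: REQUEST → RESPONSE
2. Rule: REQUEST must occur before RESPONSE
3. Check actual order of events for api-gateway
4. Result: Valid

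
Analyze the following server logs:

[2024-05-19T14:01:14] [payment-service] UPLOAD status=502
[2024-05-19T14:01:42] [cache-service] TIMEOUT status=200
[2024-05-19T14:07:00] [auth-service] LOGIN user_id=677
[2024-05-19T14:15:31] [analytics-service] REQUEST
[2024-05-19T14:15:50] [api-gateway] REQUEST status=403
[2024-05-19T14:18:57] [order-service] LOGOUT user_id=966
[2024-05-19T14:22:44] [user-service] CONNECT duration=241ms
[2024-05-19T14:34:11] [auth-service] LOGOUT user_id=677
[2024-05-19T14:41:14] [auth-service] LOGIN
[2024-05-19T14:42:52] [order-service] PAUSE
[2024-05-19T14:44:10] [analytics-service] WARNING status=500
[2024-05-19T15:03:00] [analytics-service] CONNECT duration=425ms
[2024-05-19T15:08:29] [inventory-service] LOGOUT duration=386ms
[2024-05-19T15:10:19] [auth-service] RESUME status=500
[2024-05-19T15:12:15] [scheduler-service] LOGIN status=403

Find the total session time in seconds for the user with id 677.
1631

To calculate session duration:

1. Find LOGIN event for user_id=677: 2024-05-19T14:07:00
2. Find LOGOUT event for user_id=677: 2024-05-19T14:34:11
3. Session duration: 2024-05-19T14:34:11 - 2024-05-19T14:07:00 = 1631 seconds (27 minutes)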